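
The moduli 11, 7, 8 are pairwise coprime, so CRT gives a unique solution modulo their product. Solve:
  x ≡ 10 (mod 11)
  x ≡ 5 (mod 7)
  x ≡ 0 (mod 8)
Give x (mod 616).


Moduli 11, 7, 8 are pairwise coprime; by CRT there is a unique solution modulo M = 11 · 7 · 8 = 616.
Solve pairwise, accumulating the modulus:
  Start with x ≡ 10 (mod 11).
  Combine with x ≡ 5 (mod 7): since gcd(11, 7) = 1, we get a unique residue mod 77.
    Write x = 10 + 11·t and substitute into x ≡ 5 (mod 7): 11·t ≡ 5 − 10 = -5 (mod 7).
    Reduce coefficients mod 7: 4·t ≡ 2 (mod 7).
    The inverse of 4 mod 7 is 2 (since 4·2 = 8 = 1·7 + 1), so t ≡ 2·2 = 4 ≡ 4 (mod 7).
    Then x = 10 + 11·4 = 54, valid modulo lcm(11, 7) = 77: x ≡ 54 (mod 77).
  Combine with x ≡ 0 (mod 8): since gcd(77, 8) = 1, we get a unique residue mod 616.
    Write x = 54 + 77·t and substitute into x ≡ 0 (mod 8): 77·t ≡ 0 − 54 = -54 (mod 8).
    Reduce coefficients mod 8: 5·t ≡ 2 (mod 8).
    The inverse of 5 mod 8 is 5 (since 5·5 = 25 = 3·8 + 1), so t ≡ 5·2 = 10 ≡ 2 (mod 8).
    Then x = 54 + 77·2 = 208, valid modulo lcm(77, 8) = 616: x ≡ 208 (mod 616).
Verify: 208 mod 11 = 10 ✓, 208 mod 7 = 5 ✓, 208 mod 8 = 0 ✓.

x ≡ 208 (mod 616).


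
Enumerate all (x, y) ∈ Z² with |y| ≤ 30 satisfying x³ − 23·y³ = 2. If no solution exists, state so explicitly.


The equation is x³ - 23y³ = 2. For fixed y, x³ = 23·y³ + 2, so a solution requires the RHS to be a perfect cube.
Strategy: iterate y from -30 to 30, compute RHS = 23·y³ + 2, and check whether it is a (positive or negative) perfect cube.
Check small values of y:
  y = 0: RHS = 2 is not a perfect cube.
  y = 1: RHS = 25 is not a perfect cube.
  y = -1: RHS = -21 is not a perfect cube.
  y = 2: RHS = 186 is not a perfect cube.
  y = -2: RHS = -182 is not a perfect cube.
  y = 3: RHS = 623 is not a perfect cube.
  y = -3: RHS = -619 is not a perfect cube.
Continuing the search up to |y| = 30 finds no solutions either.
No (x, y) in the scanned range satisfies the equation.

No integer solutions with |y| ≤ 30.


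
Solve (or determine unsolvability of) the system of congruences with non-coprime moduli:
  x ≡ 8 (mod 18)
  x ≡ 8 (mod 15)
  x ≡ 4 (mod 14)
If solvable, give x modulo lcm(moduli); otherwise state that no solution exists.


Moduli 18, 15, 14 are not pairwise coprime, so CRT works modulo lcm(m_i) when all pairwise compatibility conditions hold.
Pairwise compatibility: gcd(m_i, m_j) must divide a_i - a_j for every pair.
Merge one congruence at a time:
  Start: x ≡ 8 (mod 18).
  Combine with x ≡ 8 (mod 15): gcd(18, 15) = 3; 8 - 8 = 0, which IS divisible by 3, so compatible.
    Write x = 8 + 18·t and substitute into x ≡ 8 (mod 15): 18·t ≡ 8 − 8 = 0 (mod 15).
    Divide the congruence (and modulus) by g = 3: 6·t ≡ 0 (mod 5).
    Reduce coefficients mod 5: 1·t ≡ 0 (mod 5).
    So t ≡ 0 (mod 5).
    Then x = 8 + 18·0 = 8, valid modulo lcm(18, 15) = 90: x ≡ 8 (mod 90).
  Combine with x ≡ 4 (mod 14): gcd(90, 14) = 2; 4 - 8 = -4, which IS divisible by 2, so compatible.
    Write x = 8 + 90·t and substitute into x ≡ 4 (mod 14): 90·t ≡ 4 − 8 = -4 (mod 14).
    Divide the congruence (and modulus) by g = 2: 45·t ≡ -2 (mod 7).
    Reduce coefficients mod 7: 3·t ≡ 5 (mod 7).
    The inverse of 3 mod 7 is 5 (since 3·5 = 15 = 2·7 + 1), so t ≡ 5·5 = 25 ≡ 4 (mod 7).
    Then x = 8 + 90·4 = 368, valid modulo lcm(90, 14) = 630: x ≡ 368 (mod 630).
Verify: 368 mod 18 = 8, 368 mod 15 = 8, 368 mod 14 = 4.

x ≡ 368 (mod 630).


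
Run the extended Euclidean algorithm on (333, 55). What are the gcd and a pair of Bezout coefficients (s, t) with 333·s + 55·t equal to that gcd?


Euclidean algorithm on (333, 55) — divide until remainder is 0:
  333 = 6 · 55 + 3
  55 = 18 · 3 + 1
  3 = 3 · 1 + 0
gcd(333, 55) = 1.
Track Bezout coefficients alongside the remainders: start with r₀ = 333 = a·1 + b·0 (s = 1, t = 0) and r₁ = 55 = a·0 + b·1 (s = 0, t = 1); each new remainder r_{k+1} = r_{k-1} − q_k·r_k inherits s_{k+1} = s_{k-1} − q_k·s_k, t_{k+1} = t_{k-1} − q_k·t_k, so r_k = a·s_k + b·t_k at every step:
  q = 6: r = 3, s = 1 − 6·0 = 1, t = 0 − 6·1 = -6  (check: 333·1 + 55·(-6) = 3)
  q = 18: r = 1, s = 0 − 18·1 = -18, t = 1 − 18·(-6) = 109  (check: 333·(-18) + 55·109 = 1)
The row with r = 1 (the gcd) gives the Bezout coefficients s = -18, t = 109.
Result: 333 · (-18) + 55 · (109) = 1.

gcd(333, 55) = 1; s = -18, t = 109 (check: 333·(-18) + 55·109 = 1).


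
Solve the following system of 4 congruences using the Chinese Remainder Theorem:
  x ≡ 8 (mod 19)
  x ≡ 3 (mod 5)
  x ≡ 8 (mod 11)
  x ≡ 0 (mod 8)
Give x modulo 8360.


Product of moduli M = 19 · 5 · 11 · 8 = 8360.
Merge one congruence at a time:
  Start: x ≡ 8 (mod 19).
  Combine with x ≡ 3 (mod 5); new modulus lcm = 95.
    Write x = 8 + 19·t and substitute into x ≡ 3 (mod 5): 19·t ≡ 3 − 8 = -5 (mod 5).
    Reduce coefficients mod 5: 4·t ≡ 0 (mod 5).
    The inverse of 4 mod 5 is 4 (since 4·4 = 16 = 3·5 + 1), so t ≡ 4·0 = 0 ≡ 0 (mod 5).
    Then x = 8 + 19·0 = 8, valid modulo lcm(19, 5) = 95: x ≡ 8 (mod 95).
  Combine with x ≡ 8 (mod 11); new modulus lcm = 1045.
    Write x = 8 + 95·t and substitute into x ≡ 8 (mod 11): 95·t ≡ 8 − 8 = 0 (mod 11).
    Reduce coefficients mod 11: 7·t ≡ 0 (mod 11).
    The inverse of 7 mod 11 is 8 (since 7·8 = 56 = 5·11 + 1), so t ≡ 8·0 = 0 ≡ 0 (mod 11).
    Then x = 8 + 95·0 = 8, valid modulo lcm(95, 11) = 1045: x ≡ 8 (mod 1045).
  Combine with x ≡ 0 (mod 8); new modulus lcm = 8360.
    Write x = 8 + 1045·t and substitute into x ≡ 0 (mod 8): 1045·t ≡ 0 − 8 = -8 (mod 8).
    Reduce coefficients mod 8: 5·t ≡ 0 (mod 8).
    The inverse of 5 mod 8 is 5 (since 5·5 = 25 = 3·8 + 1), so t ≡ 5·0 = 0 ≡ 0 (mod 8).
    Then x = 8 + 1045·0 = 8, valid modulo lcm(1045, 8) = 8360: x ≡ 8 (mod 8360).
Verify against each original: 8 mod 19 = 8, 8 mod 5 = 3, 8 mod 11 = 8, 8 mod 8 = 0.

x ≡ 8 (mod 8360).


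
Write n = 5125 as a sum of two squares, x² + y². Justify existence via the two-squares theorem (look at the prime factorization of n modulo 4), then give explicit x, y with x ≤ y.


Step 1: Factor n = 5125 = 5^3 · 41.
Step 2: Check the mod-4 condition on each prime factor: 5 ≡ 1 (mod 4), exponent 3; 41 ≡ 1 (mod 4), exponent 1.
All primes ≡ 3 (mod 4) appear to even exponent (or don't appear), so by the two-squares theorem n IS expressible as a sum of two squares.
Step 3: Build a representation. Group n = k² · m with k = 5 and m = 5 · 41 = 205 (a product of primes ≡ 1 (mod 4)); a representation of m scales to one of n via (k·x)² + (k·y)² = k²(x² + y²). Each prime p ≡ 1 (mod 4) is itself a sum of two squares; find a² by testing p − a² for a perfect square:
  5: 5 − 1² = 4 = 2² ⇒ 5 = 1² + 2².
  41: 41 − 1² = 40, 41 − 2² = 37, 41 − 3² = 32, 41 − 4² = 25 = 5² ⇒ 41 = 4² + 5².
  Combine using the Brahmagupta–Fibonacci identity (a² + b²)(c² + d²) = (ac − bd)² + (ad + bc)² = (ac + bd)² + (ad − bc)²:
  5 · 41 = 205: from (1² + 2²)(4² + 5²), take (1·4 − 2·5, 1·5 + 2·4) = (4 − 10, 5 + 8) = (-6, 13); dropping signs (only squares matter) gives (6, 13); check 6² + 13² = 36 + 169 = 205 ✓.
  Scale by k = 5: (5·6, 5·13) = (30, 65).
Step 4: Order so x ≤ y and verify: 30² + 65² = 900 + 4225 = 5125 = n. ✓

n = 5125 = 30² + 65² (one valid representation with x ≤ y).


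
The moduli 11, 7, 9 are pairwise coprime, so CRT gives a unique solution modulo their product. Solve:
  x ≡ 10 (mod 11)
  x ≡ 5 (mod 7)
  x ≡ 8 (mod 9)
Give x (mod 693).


Moduli 11, 7, 9 are pairwise coprime; by CRT there is a unique solution modulo M = 11 · 7 · 9 = 693.
Solve pairwise, accumulating the modulus:
  Start with x ≡ 10 (mod 11).
  Combine with x ≡ 5 (mod 7): since gcd(11, 7) = 1, we get a unique residue mod 77.
    Write x = 10 + 11·t and substitute into x ≡ 5 (mod 7): 11·t ≡ 5 − 10 = -5 (mod 7).
    Reduce coefficients mod 7: 4·t ≡ 2 (mod 7).
    The inverse of 4 mod 7 is 2 (since 4·2 = 8 = 1·7 + 1), so t ≡ 2·2 = 4 ≡ 4 (mod 7).
    Then x = 10 + 11·4 = 54, valid modulo lcm(11, 7) = 77: x ≡ 54 (mod 77).
  Combine with x ≡ 8 (mod 9): since gcd(77, 9) = 1, we get a unique residue mod 693.
    Write x = 54 + 77·t and substitute into x ≡ 8 (mod 9): 77·t ≡ 8 − 54 = -46 (mod 9).
    Reduce coefficients mod 9: 5·t ≡ 8 (mod 9).
    The inverse of 5 mod 9 is 2 (since 5·2 = 10 = 1·9 + 1), so t ≡ 2·8 = 16 ≡ 7 (mod 9).
    Then x = 54 + 77·7 = 593, valid modulo lcm(77, 9) = 693: x ≡ 593 (mod 693).
Verify: 593 mod 11 = 10 ✓, 593 mod 7 = 5 ✓, 593 mod 9 = 8 ✓.

x ≡ 593 (mod 693).


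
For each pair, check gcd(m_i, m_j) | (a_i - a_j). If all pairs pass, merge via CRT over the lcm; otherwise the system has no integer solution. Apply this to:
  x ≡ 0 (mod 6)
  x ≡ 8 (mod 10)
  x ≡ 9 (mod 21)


Moduli 6, 10, 21 are not pairwise coprime, so CRT works modulo lcm(m_i) when all pairwise compatibility conditions hold.
Pairwise compatibility: gcd(m_i, m_j) must divide a_i - a_j for every pair.
Merge one congruence at a time:
  Start: x ≡ 0 (mod 6).
  Combine with x ≡ 8 (mod 10): gcd(6, 10) = 2; 8 - 0 = 8, which IS divisible by 2, so compatible.
    Write x = 0 + 6·t and substitute into x ≡ 8 (mod 10): 6·t ≡ 8 − 0 = 8 (mod 10).
    Divide the congruence (and modulus) by g = 2: 3·t ≡ 4 (mod 5).
    The inverse of 3 mod 5 is 2 (since 3·2 = 6 = 1·5 + 1), so t ≡ 2·4 = 8 ≡ 3 (mod 5).
    Then x = 0 + 6·3 = 18, valid modulo lcm(6, 10) = 30: x ≡ 18 (mod 30).
  Combine with x ≡ 9 (mod 21): gcd(30, 21) = 3; 9 - 18 = -9, which IS divisible by 3, so compatible.
    Write x = 18 + 30·t and substitute into x ≡ 9 (mod 21): 30·t ≡ 9 − 18 = -9 (mod 21).
    Divide the congruence (and modulus) by g = 3: 10·t ≡ -3 (mod 7).
    Reduce coefficients mod 7: 3·t ≡ 4 (mod 7).
    The inverse of 3 mod 7 is 5 (since 3·5 = 15 = 2·7 + 1), so t ≡ 5·4 = 20 ≡ 6 (mod 7).
    Then x = 18 + 30·6 = 198, valid modulo lcm(30, 21) = 210: x ≡ 198 (mod 210).
Verify: 198 mod 6 = 0, 198 mod 10 = 8, 198 mod 21 = 9.

x ≡ 198 (mod 210).


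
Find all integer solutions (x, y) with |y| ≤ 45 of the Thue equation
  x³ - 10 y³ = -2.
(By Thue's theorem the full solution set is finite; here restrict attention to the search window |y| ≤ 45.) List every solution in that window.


The equation is x³ - 10y³ = -2. For fixed y, x³ = 10·y³ − 2, so a solution requires the RHS to be a perfect cube.
Strategy: iterate y from -45 to 45, compute RHS = 10·y³ − 2, and check whether it is a (positive or negative) perfect cube.
Check small values of y:
  y = 0: RHS = -2 is not a perfect cube.
  y = 1: RHS = 8 = (2)³ ⇒ x = 2 works.
  y = -1: RHS = -12 is not a perfect cube.
  y = 2: RHS = 78 is not a perfect cube.
  y = -2: RHS = -82 is not a perfect cube.
  y = 3: RHS = 268 is not a perfect cube.
  y = -3: RHS = -272 is not a perfect cube.
Continuing the search up to |y| = 45 finds no further solutions beyond those listed.
Collected solutions: (2, 1).

Solutions (with |y| ≤ 45): (2, 1).


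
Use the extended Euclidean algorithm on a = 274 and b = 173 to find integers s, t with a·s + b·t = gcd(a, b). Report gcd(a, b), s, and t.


Euclidean algorithm on (274, 173) — divide until remainder is 0:
  274 = 1 · 173 + 101
  173 = 1 · 101 + 72
  101 = 1 · 72 + 29
  72 = 2 · 29 + 14
  29 = 2 · 14 + 1
  14 = 14 · 1 + 0
gcd(274, 173) = 1.
Track Bezout coefficients alongside the remainders: start with r₀ = 274 = a·1 + b·0 (s = 1, t = 0) and r₁ = 173 = a·0 + b·1 (s = 0, t = 1); each new remainder r_{k+1} = r_{k-1} − q_k·r_k inherits s_{k+1} = s_{k-1} − q_k·s_k, t_{k+1} = t_{k-1} − q_k·t_k, so r_k = a·s_k + b·t_k at every step:
  q = 1: r = 101, s = 1 − 1·0 = 1, t = 0 − 1·1 = -1  (check: 274·1 + 173·(-1) = 101)
  q = 1: r = 72, s = 0 − 1·1 = -1, t = 1 − 1·(-1) = 2  (check: 274·(-1) + 173·2 = 72)
  q = 1: r = 29, s = 1 − 1·(-1) = 2, t = -1 − 1·2 = -3  (check: 274·2 + 173·(-3) = 29)
  q = 2: r = 14, s = -1 − 2·2 = -5, t = 2 − 2·(-3) = 8  (check: 274·(-5) + 173·8 = 14)
  q = 2: r = 1, s = 2 − 2·(-5) = 12, t = -3 − 2·8 = -19  (check: 274·12 + 173·(-19) = 1)
The row with r = 1 (the gcd) gives the Bezout coefficients s = 12, t = -19.
Result: 274 · (12) + 173 · (-19) = 1.

gcd(274, 173) = 1; s = 12, t = -19 (check: 274·12 + 173·(-19) = 1).


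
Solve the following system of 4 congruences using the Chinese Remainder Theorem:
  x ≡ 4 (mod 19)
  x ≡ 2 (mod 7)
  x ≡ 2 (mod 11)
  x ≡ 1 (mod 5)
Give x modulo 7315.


Product of moduli M = 19 · 7 · 11 · 5 = 7315.
Merge one congruence at a time:
  Start: x ≡ 4 (mod 19).
  Combine with x ≡ 2 (mod 7); new modulus lcm = 133.
    Write x = 4 + 19·t and substitute into x ≡ 2 (mod 7): 19·t ≡ 2 − 4 = -2 (mod 7).
    Reduce coefficients mod 7: 5·t ≡ 5 (mod 7).
    The inverse of 5 mod 7 is 3 (since 5·3 = 15 = 2·7 + 1), so t ≡ 3·5 = 15 ≡ 1 (mod 7).
    Then x = 4 + 19·1 = 23, valid modulo lcm(19, 7) = 133: x ≡ 23 (mod 133).
  Combine with x ≡ 2 (mod 11); new modulus lcm = 1463.
    Write x = 23 + 133·t and substitute into x ≡ 2 (mod 11): 133·t ≡ 2 − 23 = -21 (mod 11).
    Reduce coefficients mod 11: 1·t ≡ 1 (mod 11).
    So t ≡ 1 (mod 11).
    Then x = 23 + 133·1 = 156, valid modulo lcm(133, 11) = 1463: x ≡ 156 (mod 1463).
  Combine with x ≡ 1 (mod 5); new modulus lcm = 7315.
    Write x = 156 + 1463·t and substitute into x ≡ 1 (mod 5): 1463·t ≡ 1 − 156 = -155 (mod 5).
    Reduce coefficients mod 5: 3·t ≡ 0 (mod 5).
    The inverse of 3 mod 5 is 2 (since 3·2 = 6 = 1·5 + 1), so t ≡ 2·0 = 0 ≡ 0 (mod 5).
    Then x = 156 + 1463·0 = 156, valid modulo lcm(1463, 5) = 7315: x ≡ 156 (mod 7315).
Verify against each original: 156 mod 19 = 4, 156 mod 7 = 2, 156 mod 11 = 2, 156 mod 5 = 1.

x ≡ 156 (mod 7315).


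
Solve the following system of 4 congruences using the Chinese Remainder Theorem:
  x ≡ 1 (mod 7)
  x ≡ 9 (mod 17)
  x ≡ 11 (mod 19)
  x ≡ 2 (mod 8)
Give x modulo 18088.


Product of moduli M = 7 · 17 · 19 · 8 = 18088.
Merge one congruence at a time:
  Start: x ≡ 1 (mod 7).
  Combine with x ≡ 9 (mod 17); new modulus lcm = 119.
    Write x = 1 + 7·t and substitute into x ≡ 9 (mod 17): 7·t ≡ 9 − 1 = 8 (mod 17).
    The inverse of 7 mod 17 is 5 (since 7·5 = 35 = 2·17 + 1), so t ≡ 5·8 = 40 ≡ 6 (mod 17).
    Then x = 1 + 7·6 = 43, valid modulo lcm(7, 17) = 119: x ≡ 43 (mod 119).
  Combine with x ≡ 11 (mod 19); new modulus lcm = 2261.
    Write x = 43 + 119·t and substitute into x ≡ 11 (mod 19): 119·t ≡ 11 − 43 = -32 (mod 19).
    Reduce coefficients mod 19: 5·t ≡ 6 (mod 19).
    The inverse of 5 mod 19 is 4 (since 5·4 = 20 = 1·19 + 1), so t ≡ 4·6 = 24 ≡ 5 (mod 19).
    Then x = 43 + 119·5 = 638, valid modulo lcm(119, 19) = 2261: x ≡ 638 (mod 2261).
  Combine with x ≡ 2 (mod 8); new modulus lcm = 18088.
    Write x = 638 + 2261·t and substitute into x ≡ 2 (mod 8): 2261·t ≡ 2 − 638 = -636 (mod 8).
    Reduce coefficients mod 8: 5·t ≡ 4 (mod 8).
    The inverse of 5 mod 8 is 5 (since 5·5 = 25 = 3·8 + 1), so t ≡ 5·4 = 20 ≡ 4 (mod 8).
    Then x = 638 + 2261·4 = 9682, valid modulo lcm(2261, 8) = 18088: x ≡ 9682 (mod 18088).
Verify against each original: 9682 mod 7 = 1, 9682 mod 17 = 9, 9682 mod 19 = 11, 9682 mod 8 = 2.

x ≡ 9682 (mod 18088).


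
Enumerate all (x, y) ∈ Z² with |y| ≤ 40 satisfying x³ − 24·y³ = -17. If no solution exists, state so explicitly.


The equation is x³ - 24y³ = -17. For fixed y, x³ = 24·y³ − 17, so a solution requires the RHS to be a perfect cube.
Strategy: iterate y from -40 to 40, compute RHS = 24·y³ − 17, and check whether it is a (positive or negative) perfect cube.
Check small values of y:
  y = 0: RHS = -17 is not a perfect cube.
  y = 1: RHS = 7 is not a perfect cube.
  y = -1: RHS = -41 is not a perfect cube.
  y = 2: RHS = 175 is not a perfect cube.
  y = -2: RHS = -209 is not a perfect cube.
  y = 3: RHS = 631 is not a perfect cube.
  y = -3: RHS = -665 is not a perfect cube.
Continuing the search up to |y| = 40 finds no solutions either.
No (x, y) in the scanned range satisfies the equation.

No integer solutions with |y| ≤ 40.


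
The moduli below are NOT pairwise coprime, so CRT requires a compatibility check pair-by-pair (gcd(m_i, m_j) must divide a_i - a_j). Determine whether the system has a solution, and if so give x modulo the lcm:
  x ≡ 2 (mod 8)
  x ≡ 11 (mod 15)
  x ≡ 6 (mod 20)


Moduli 8, 15, 20 are not pairwise coprime, so CRT works modulo lcm(m_i) when all pairwise compatibility conditions hold.
Pairwise compatibility: gcd(m_i, m_j) must divide a_i - a_j for every pair.
Merge one congruence at a time:
  Start: x ≡ 2 (mod 8).
  Combine with x ≡ 11 (mod 15): gcd(8, 15) = 1; 11 - 2 = 9, which IS divisible by 1, so compatible.
    Write x = 2 + 8·t and substitute into x ≡ 11 (mod 15): 8·t ≡ 11 − 2 = 9 (mod 15).
    The inverse of 8 mod 15 is 2 (since 8·2 = 16 = 1·15 + 1), so t ≡ 2·9 = 18 ≡ 3 (mod 15).
    Then x = 2 + 8·3 = 26, valid modulo lcm(8, 15) = 120: x ≡ 26 (mod 120).
  Combine with x ≡ 6 (mod 20): gcd(120, 20) = 20; 6 - 26 = -20, which IS divisible by 20, so compatible.
    Write x = 26 + 120·t and substitute into x ≡ 6 (mod 20): 120·t ≡ 6 − 26 = -20 (mod 20).
    Divide the congruence (and modulus) by g = 20: 6·t ≡ -1 (mod 1).
    Modulo 1 every t works; take t = 0.
    Then x = 26 + 120·0 = 26, valid modulo lcm(120, 20) = 120: x ≡ 26 (mod 120).
Verify: 26 mod 8 = 2, 26 mod 15 = 11, 26 mod 20 = 6.

x ≡ 26 (mod 120).


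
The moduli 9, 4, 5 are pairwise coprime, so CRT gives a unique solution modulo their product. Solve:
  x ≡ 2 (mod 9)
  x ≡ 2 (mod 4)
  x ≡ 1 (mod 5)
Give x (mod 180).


Moduli 9, 4, 5 are pairwise coprime; by CRT there is a unique solution modulo M = 9 · 4 · 5 = 180.
Solve pairwise, accumulating the modulus:
  Start with x ≡ 2 (mod 9).
  Combine with x ≡ 2 (mod 4): since gcd(9, 4) = 1, we get a unique residue mod 36.
    Write x = 2 + 9·t and substitute into x ≡ 2 (mod 4): 9·t ≡ 2 − 2 = 0 (mod 4).
    Reduce coefficients mod 4: 1·t ≡ 0 (mod 4).
    So t ≡ 0 (mod 4).
    Then x = 2 + 9·0 = 2, valid modulo lcm(9, 4) = 36: x ≡ 2 (mod 36).
  Combine with x ≡ 1 (mod 5): since gcd(36, 5) = 1, we get a unique residue mod 180.
    Write x = 2 + 36·t and substitute into x ≡ 1 (mod 5): 36·t ≡ 1 − 2 = -1 (mod 5).
    Reduce coefficients mod 5: 1·t ≡ 4 (mod 5).
    So t ≡ 4 (mod 5).
    Then x = 2 + 36·4 = 146, valid modulo lcm(36, 5) = 180: x ≡ 146 (mod 180).
Verify: 146 mod 9 = 2 ✓, 146 mod 4 = 2 ✓, 146 mod 5 = 1 ✓.

x ≡ 146 (mod 180).


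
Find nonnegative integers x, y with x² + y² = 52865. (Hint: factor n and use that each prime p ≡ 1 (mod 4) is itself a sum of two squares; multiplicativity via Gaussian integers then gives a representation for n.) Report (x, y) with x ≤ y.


Step 1: Factor n = 52865 = 5 · 97 · 109.
Step 2: Check the mod-4 condition on each prime factor: 5 ≡ 1 (mod 4), exponent 1; 97 ≡ 1 (mod 4), exponent 1; 109 ≡ 1 (mod 4), exponent 1.
All primes ≡ 3 (mod 4) appear to even exponent (or don't appear), so by the two-squares theorem n IS expressible as a sum of two squares.
Step 3: Build a representation. Here n = 5 · 97 · 109 is a product of primes ≡ 1 (mod 4). Each prime p ≡ 1 (mod 4) is itself a sum of two squares; find a² by testing p − a² for a perfect square:
  5: 5 − 1² = 4 = 2² ⇒ 5 = 1² + 2².
  97: 97 − 1² = 96, 97 − 2² = 93, 97 − 3² = 88, 97 − 4² = 81 = 9² ⇒ 97 = 4² + 9².
  109: 109 − 1² = 108, 109 − 2² = 105, 109 − 3² = 100 = 10² ⇒ 109 = 3² + 10².
  Combine using the Brahmagupta–Fibonacci identity (a² + b²)(c² + d²) = (ac − bd)² + (ad + bc)² = (ac + bd)² + (ad − bc)²:
  5 · 97 = 485: from (1² + 2²)(4² + 9²), take (1·4 − 2·9, 1·9 + 2·4) = (4 − 18, 9 + 8) = (-14, 17); dropping signs (only squares matter) gives (14, 17); check 14² + 17² = 196 + 289 = 485 ✓.
  485 · 109 = 52865: from (14² + 17²)(3² + 10²), take (14·3 − 17·10, 14·10 + 17·3) = (42 − 170, 140 + 51) = (-128, 191); dropping signs (only squares matter) gives (128, 191); check 128² + 191² = 16384 + 36481 = 52865 ✓.
Step 4: Order so x ≤ y and verify: 128² + 191² = 16384 + 36481 = 52865 = n. ✓

n = 52865 = 128² + 191² (one valid representation with x ≤ y).


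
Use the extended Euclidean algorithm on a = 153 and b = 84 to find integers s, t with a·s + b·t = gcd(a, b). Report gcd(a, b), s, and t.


Euclidean algorithm on (153, 84) — divide until remainder is 0:
  153 = 1 · 84 + 69
  84 = 1 · 69 + 15
  69 = 4 · 15 + 9
  15 = 1 · 9 + 6
  9 = 1 · 6 + 3
  6 = 2 · 3 + 0
gcd(153, 84) = 3.
Track Bezout coefficients alongside the remainders: start with r₀ = 153 = a·1 + b·0 (s = 1, t = 0) and r₁ = 84 = a·0 + b·1 (s = 0, t = 1); each new remainder r_{k+1} = r_{k-1} − q_k·r_k inherits s_{k+1} = s_{k-1} − q_k·s_k, t_{k+1} = t_{k-1} − q_k·t_k, so r_k = a·s_k + b·t_k at every step:
  q = 1: r = 69, s = 1 − 1·0 = 1, t = 0 − 1·1 = -1  (check: 153·1 + 84·(-1) = 69)
  q = 1: r = 15, s = 0 − 1·1 = -1, t = 1 − 1·(-1) = 2  (check: 153·(-1) + 84·2 = 15)
  q = 4: r = 9, s = 1 − 4·(-1) = 5, t = -1 − 4·2 = -9  (check: 153·5 + 84·(-9) = 9)
  q = 1: r = 6, s = -1 − 1·5 = -6, t = 2 − 1·(-9) = 11  (check: 153·(-6) + 84·11 = 6)
  q = 1: r = 3, s = 5 − 1·(-6) = 11, t = -9 − 1·11 = -20  (check: 153·11 + 84·(-20) = 3)
The row with r = 3 (the gcd) gives the Bezout coefficients s = 11, t = -20.
Result: 153 · (11) + 84 · (-20) = 3.

gcd(153, 84) = 3; s = 11, t = -20 (check: 153·11 + 84·(-20) = 3).


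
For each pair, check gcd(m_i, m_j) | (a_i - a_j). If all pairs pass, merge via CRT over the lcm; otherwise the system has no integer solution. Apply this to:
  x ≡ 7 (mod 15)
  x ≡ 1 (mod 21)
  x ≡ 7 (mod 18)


Moduli 15, 21, 18 are not pairwise coprime, so CRT works modulo lcm(m_i) when all pairwise compatibility conditions hold.
Pairwise compatibility: gcd(m_i, m_j) must divide a_i - a_j for every pair.
Merge one congruence at a time:
  Start: x ≡ 7 (mod 15).
  Combine with x ≡ 1 (mod 21): gcd(15, 21) = 3; 1 - 7 = -6, which IS divisible by 3, so compatible.
    Write x = 7 + 15·t and substitute into x ≡ 1 (mod 21): 15·t ≡ 1 − 7 = -6 (mod 21).
    Divide the congruence (and modulus) by g = 3: 5·t ≡ -2 (mod 7).
    Reduce coefficients mod 7: 5·t ≡ 5 (mod 7).
    The inverse of 5 mod 7 is 3 (since 5·3 = 15 = 2·7 + 1), so t ≡ 3·5 = 15 ≡ 1 (mod 7).
    Then x = 7 + 15·1 = 22, valid modulo lcm(15, 21) = 105: x ≡ 22 (mod 105).
  Combine with x ≡ 7 (mod 18): gcd(105, 18) = 3; 7 - 22 = -15, which IS divisible by 3, so compatible.
    Write x = 22 + 105·t and substitute into x ≡ 7 (mod 18): 105·t ≡ 7 − 22 = -15 (mod 18).
    Divide the congruence (and modulus) by g = 3: 35·t ≡ -5 (mod 6).
    Reduce coefficients mod 6: 5·t ≡ 1 (mod 6).
    The inverse of 5 mod 6 is 5 (since 5·5 = 25 = 4·6 + 1), so t ≡ 5·1 = 5 ≡ 5 (mod 6).
    Then x = 22 + 105·5 = 547, valid modulo lcm(105, 18) = 630: x ≡ 547 (mod 630).
Verify: 547 mod 15 = 7, 547 mod 21 = 1, 547 mod 18 = 7.

x ≡ 547 (mod 630).


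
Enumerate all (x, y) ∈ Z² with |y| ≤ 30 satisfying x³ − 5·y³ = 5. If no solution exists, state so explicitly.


The equation is x³ - 5y³ = 5. For fixed y, x³ = 5·y³ + 5, so a solution requires the RHS to be a perfect cube.
Strategy: iterate y from -30 to 30, compute RHS = 5·y³ + 5, and check whether it is a (positive or negative) perfect cube.
Check small values of y:
  y = 0: RHS = 5 is not a perfect cube.
  y = 1: RHS = 10 is not a perfect cube.
  y = -1: RHS = 0 = (0)³ ⇒ x = 0 works.
  y = 2: RHS = 45 is not a perfect cube.
  y = -2: RHS = -35 is not a perfect cube.
  y = 3: RHS = 140 is not a perfect cube.
  y = -3: RHS = -130 is not a perfect cube.
Continuing the search up to |y| = 30 finds no further solutions beyond those listed.
Collected solutions: (0, -1).

Solutions (with |y| ≤ 30): (0, -1).


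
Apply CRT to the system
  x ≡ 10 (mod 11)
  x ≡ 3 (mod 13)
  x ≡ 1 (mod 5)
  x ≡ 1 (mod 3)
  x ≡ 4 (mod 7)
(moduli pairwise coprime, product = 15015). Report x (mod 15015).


Product of moduli M = 11 · 13 · 5 · 3 · 7 = 15015.
Merge one congruence at a time:
  Start: x ≡ 10 (mod 11).
  Combine with x ≡ 3 (mod 13); new modulus lcm = 143.
    Write x = 10 + 11·t and substitute into x ≡ 3 (mod 13): 11·t ≡ 3 − 10 = -7 (mod 13).
    Reduce coefficients mod 13: 11·t ≡ 6 (mod 13).
    The inverse of 11 mod 13 is 6 (since 11·6 = 66 = 5·13 + 1), so t ≡ 6·6 = 36 ≡ 10 (mod 13).
    Then x = 10 + 11·10 = 120, valid modulo lcm(11, 13) = 143: x ≡ 120 (mod 143).
  Combine with x ≡ 1 (mod 5); new modulus lcm = 715.
    Write x = 120 + 143·t and substitute into x ≡ 1 (mod 5): 143·t ≡ 1 − 120 = -119 (mod 5).
    Reduce coefficients mod 5: 3·t ≡ 1 (mod 5).
    The inverse of 3 mod 5 is 2 (since 3·2 = 6 = 1·5 + 1), so t ≡ 2·1 = 2 ≡ 2 (mod 5).
    Then x = 120 + 143·2 = 406, valid modulo lcm(143, 5) = 715: x ≡ 406 (mod 715).
  Combine with x ≡ 1 (mod 3); new modulus lcm = 2145.
    Write x = 406 + 715·t and substitute into x ≡ 1 (mod 3): 715·t ≡ 1 − 406 = -405 (mod 3).
    Reduce coefficients mod 3: 1·t ≡ 0 (mod 3).
    So t ≡ 0 (mod 3).
    Then x = 406 + 715·0 = 406, valid modulo lcm(715, 3) = 2145: x ≡ 406 (mod 2145).
  Combine with x ≡ 4 (mod 7); new modulus lcm = 15015.
    Write x = 406 + 2145·t and substitute into x ≡ 4 (mod 7): 2145·t ≡ 4 − 406 = -402 (mod 7).
    Reduce coefficients mod 7: 3·t ≡ 4 (mod 7).
    The inverse of 3 mod 7 is 5 (since 3·5 = 15 = 2·7 + 1), so t ≡ 5·4 = 20 ≡ 6 (mod 7).
    Then x = 406 + 2145·6 = 13276, valid modulo lcm(2145, 7) = 15015: x ≡ 13276 (mod 15015).
Verify against each original: 13276 mod 11 = 10, 13276 mod 13 = 3, 13276 mod 5 = 1, 13276 mod 3 = 1, 13276 mod 7 = 4.

x ≡ 13276 (mod 15015).


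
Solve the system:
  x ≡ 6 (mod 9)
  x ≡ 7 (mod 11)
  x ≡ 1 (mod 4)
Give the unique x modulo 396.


Moduli 9, 11, 4 are pairwise coprime; by CRT there is a unique solution modulo M = 9 · 11 · 4 = 396.
Solve pairwise, accumulating the modulus:
  Start with x ≡ 6 (mod 9).
  Combine with x ≡ 7 (mod 11): since gcd(9, 11) = 1, we get a unique residue mod 99.
    Write x = 6 + 9·t and substitute into x ≡ 7 (mod 11): 9·t ≡ 7 − 6 = 1 (mod 11).
    The inverse of 9 mod 11 is 5 (since 9·5 = 45 = 4·11 + 1), so t ≡ 5·1 = 5 ≡ 5 (mod 11).
    Then x = 6 + 9·5 = 51, valid modulo lcm(9, 11) = 99: x ≡ 51 (mod 99).
  Combine with x ≡ 1 (mod 4): since gcd(99, 4) = 1, we get a unique residue mod 396.
    Write x = 51 + 99·t and substitute into x ≡ 1 (mod 4): 99·t ≡ 1 − 51 = -50 (mod 4).
    Reduce coefficients mod 4: 3·t ≡ 2 (mod 4).
    The inverse of 3 mod 4 is 3 (since 3·3 = 9 = 2·4 + 1), so t ≡ 3·2 = 6 ≡ 2 (mod 4).
    Then x = 51 + 99·2 = 249, valid modulo lcm(99, 4) = 396: x ≡ 249 (mod 396).
Verify: 249 mod 9 = 6 ✓, 249 mod 11 = 7 ✓, 249 mod 4 = 1 ✓.

x ≡ 249 (mod 396).


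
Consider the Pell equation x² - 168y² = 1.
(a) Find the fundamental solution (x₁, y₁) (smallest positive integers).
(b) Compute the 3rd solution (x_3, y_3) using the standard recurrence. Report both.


Step 1: Find the fundamental solution (x₁, y₁) of x² - 168y² = 1.
  Expand √168 as a continued fraction. a₀ = ⌊√168⌋ = 12; iterate m_{k+1} = d_k·a_k − m_k, d_{k+1} = (168 − m_{k+1}²)/d_k, a_{k+1} = ⌊(a₀ + m_{k+1})/d_{k+1}⌋ (starting m₀ = 0, d₀ = 1), with convergents p_k = a_k·p_{k-1} + p_{k-2}, q_k = a_k·q_{k-1} + q_{k-2} (p₋₁ = 1, q₋₁ = 0):
  k = 0: a₀ = 12; p₀/q₀ = 12/1; p₀² − 168·q₀² = 144 − 168 = -24.
  k = 1: m = 12, d = 24, a = ⌊(12 + 12)/24⌋ = 1; p/q = (1·12 + 1)/(1·1 + 0) = 13/1; p² − 168·q² = 169 − 168 = 1.
  The first convergent with p² − 168·q² = 1 gives the fundamental solution (x₁, y₁) = (13, 1).
Step 2: Apply the recurrence (x_{n+1}, y_{n+1}) = (x₁x_n + 168y₁y_n, x₁y_n + y₁x_n) repeatedly.
  From (x_1, y_1) = (13, 1): x_2 = 13·13 + 168·1·1 = 337; y_2 = 13·1 + 1·13 = 26.
  From (x_2, y_2) = (337, 26): x_3 = 13·337 + 168·1·26 = 8749; y_3 = 13·26 + 1·337 = 675.
Step 3: Verify x_3² - 168·y_3² = 76545001 - 76545000 = 1 (should be 1). ✓

(x_1, y_1) = (13, 1); (x_3, y_3) = (8749, 675).


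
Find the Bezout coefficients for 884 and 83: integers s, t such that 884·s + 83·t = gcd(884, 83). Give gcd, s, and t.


Euclidean algorithm on (884, 83) — divide until remainder is 0:
  884 = 10 · 83 + 54
  83 = 1 · 54 + 29
  54 = 1 · 29 + 25
  29 = 1 · 25 + 4
  25 = 6 · 4 + 1
  4 = 4 · 1 + 0
gcd(884, 83) = 1.
Track Bezout coefficients alongside the remainders: start with r₀ = 884 = a·1 + b·0 (s = 1, t = 0) and r₁ = 83 = a·0 + b·1 (s = 0, t = 1); each new remainder r_{k+1} = r_{k-1} − q_k·r_k inherits s_{k+1} = s_{k-1} − q_k·s_k, t_{k+1} = t_{k-1} − q_k·t_k, so r_k = a·s_k + b·t_k at every step:
  q = 10: r = 54, s = 1 − 10·0 = 1, t = 0 − 10·1 = -10  (check: 884·1 + 83·(-10) = 54)
  q = 1: r = 29, s = 0 − 1·1 = -1, t = 1 − 1·(-10) = 11  (check: 884·(-1) + 83·11 = 29)
  q = 1: r = 25, s = 1 − 1·(-1) = 2, t = -10 − 1·11 = -21  (check: 884·2 + 83·(-21) = 25)
  q = 1: r = 4, s = -1 − 1·2 = -3, t = 11 − 1·(-21) = 32  (check: 884·(-3) + 83·32 = 4)
  q = 6: r = 1, s = 2 − 6·(-3) = 20, t = -21 − 6·32 = -213  (check: 884·20 + 83·(-213) = 1)
The row with r = 1 (the gcd) gives the Bezout coefficients s = 20, t = -213.
Result: 884 · (20) + 83 · (-213) = 1.

gcd(884, 83) = 1; s = 20, t = -213 (check: 884·20 + 83·(-213) = 1).


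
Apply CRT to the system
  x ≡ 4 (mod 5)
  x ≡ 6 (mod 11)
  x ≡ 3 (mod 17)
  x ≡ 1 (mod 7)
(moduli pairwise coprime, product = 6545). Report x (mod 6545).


Product of moduli M = 5 · 11 · 17 · 7 = 6545.
Merge one congruence at a time:
  Start: x ≡ 4 (mod 5).
  Combine with x ≡ 6 (mod 11); new modulus lcm = 55.
    Write x = 4 + 5·t and substitute into x ≡ 6 (mod 11): 5·t ≡ 6 − 4 = 2 (mod 11).
    The inverse of 5 mod 11 is 9 (since 5·9 = 45 = 4·11 + 1), so t ≡ 9·2 = 18 ≡ 7 (mod 11).
    Then x = 4 + 5·7 = 39, valid modulo lcm(5, 11) = 55: x ≡ 39 (mod 55).
  Combine with x ≡ 3 (mod 17); new modulus lcm = 935.
    Write x = 39 + 55·t and substitute into x ≡ 3 (mod 17): 55·t ≡ 3 − 39 = -36 (mod 17).
    Reduce coefficients mod 17: 4·t ≡ 15 (mod 17).
    The inverse of 4 mod 17 is 13 (since 4·13 = 52 = 3·17 + 1), so t ≡ 13·15 = 195 ≡ 8 (mod 17).
    Then x = 39 + 55·8 = 479, valid modulo lcm(55, 17) = 935: x ≡ 479 (mod 935).
  Combine with x ≡ 1 (mod 7); new modulus lcm = 6545.
    Write x = 479 + 935·t and substitute into x ≡ 1 (mod 7): 935·t ≡ 1 − 479 = -478 (mod 7).
    Reduce coefficients mod 7: 4·t ≡ 5 (mod 7).
    The inverse of 4 mod 7 is 2 (since 4·2 = 8 = 1·7 + 1), so t ≡ 2·5 = 10 ≡ 3 (mod 7).
    Then x = 479 + 935·3 = 3284, valid modulo lcm(935, 7) = 6545: x ≡ 3284 (mod 6545).
Verify against each original: 3284 mod 5 = 4, 3284 mod 11 = 6, 3284 mod 17 = 3, 3284 mod 7 = 1.

x ≡ 3284 (mod 6545).


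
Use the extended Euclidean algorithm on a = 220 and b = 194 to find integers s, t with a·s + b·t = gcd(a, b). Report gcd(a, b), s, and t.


Euclidean algorithm on (220, 194) — divide until remainder is 0:
  220 = 1 · 194 + 26
  194 = 7 · 26 + 12
  26 = 2 · 12 + 2
  12 = 6 · 2 + 0
gcd(220, 194) = 2.
Track Bezout coefficients alongside the remainders: start with r₀ = 220 = a·1 + b·0 (s = 1, t = 0) and r₁ = 194 = a·0 + b·1 (s = 0, t = 1); each new remainder r_{k+1} = r_{k-1} − q_k·r_k inherits s_{k+1} = s_{k-1} − q_k·s_k, t_{k+1} = t_{k-1} − q_k·t_k, so r_k = a·s_k + b·t_k at every step:
  q = 1: r = 26, s = 1 − 1·0 = 1, t = 0 − 1·1 = -1  (check: 220·1 + 194·(-1) = 26)
  q = 7: r = 12, s = 0 − 7·1 = -7, t = 1 − 7·(-1) = 8  (check: 220·(-7) + 194·8 = 12)
  q = 2: r = 2, s = 1 − 2·(-7) = 15, t = -1 − 2·8 = -17  (check: 220·15 + 194·(-17) = 2)
The row with r = 2 (the gcd) gives the Bezout coefficients s = 15, t = -17.
Result: 220 · (15) + 194 · (-17) = 2.

gcd(220, 194) = 2; s = 15, t = -17 (check: 220·15 + 194·(-17) = 2).


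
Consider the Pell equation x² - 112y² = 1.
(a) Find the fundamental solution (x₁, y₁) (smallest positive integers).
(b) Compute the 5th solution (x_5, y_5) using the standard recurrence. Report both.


Step 1: Find the fundamental solution (x₁, y₁) of x² - 112y² = 1.
  Expand √112 as a continued fraction. a₀ = ⌊√112⌋ = 10; iterate m_{k+1} = d_k·a_k − m_k, d_{k+1} = (112 − m_{k+1}²)/d_k, a_{k+1} = ⌊(a₀ + m_{k+1})/d_{k+1}⌋ (starting m₀ = 0, d₀ = 1), with convergents p_k = a_k·p_{k-1} + p_{k-2}, q_k = a_k·q_{k-1} + q_{k-2} (p₋₁ = 1, q₋₁ = 0):
  k = 0: a₀ = 10; p₀/q₀ = 10/1; p₀² − 112·q₀² = 100 − 112 = -12.
  k = 1: m = 10, d = 12, a = ⌊(10 + 10)/12⌋ = 1; p/q = (1·10 + 1)/(1·1 + 0) = 11/1; p² − 112·q² = 121 − 112 = 9.
  k = 2: m = 2, d = 9, a = ⌊(10 + 2)/9⌋ = 1; p/q = (1·11 + 10)/(1·1 + 1) = 21/2; p² − 112·q² = 441 − 448 = -7.
  k = 3: m = 7, d = 7, a = ⌊(10 + 7)/7⌋ = 2; p/q = (2·21 + 11)/(2·2 + 1) = 53/5; p² − 112·q² = 2809 − 2800 = 9.
  k = 4: m = 7, d = 9, a = ⌊(10 + 7)/9⌋ = 1; p/q = (1·53 + 21)/(1·5 + 2) = 74/7; p² − 112·q² = 5476 − 5488 = -12.
  k = 5: m = 2, d = 12, a = ⌊(10 + 2)/12⌋ = 1; p/q = (1·74 + 53)/(1·7 + 5) = 127/12; p² − 112·q² = 16129 − 16128 = 1.
  The first convergent with p² − 112·q² = 1 gives the fundamental solution (x₁, y₁) = (127, 12).
Step 2: Apply the recurrence (x_{n+1}, y_{n+1}) = (x₁x_n + 112y₁y_n, x₁y_n + y₁x_n) repeatedly.
  From (x_1, y_1) = (127, 12): x_2 = 127·127 + 112·12·12 = 32257; y_2 = 127·12 + 12·127 = 3048.
  From (x_2, y_2) = (32257, 3048): x_3 = 127·32257 + 112·12·3048 = 8193151; y_3 = 127·3048 + 12·32257 = 774180.
  From (x_3, y_3) = (8193151, 774180): x_4 = 127·8193151 + 112·12·774180 = 2081028097; y_4 = 127·774180 + 12·8193151 = 196638672.
  From (x_4, y_4) = (2081028097, 196638672): x_5 = 127·2081028097 + 112·12·196638672 = 528572943487; y_5 = 127·196638672 + 12·2081028097 = 49945448508.
Step 3: Verify x_5² - 112·y_5² = 279389356586511295719169 - 279389356586511295719168 = 1 (should be 1). ✓

(x_1, y_1) = (127, 12); (x_5, y_5) = (528572943487, 49945448508).


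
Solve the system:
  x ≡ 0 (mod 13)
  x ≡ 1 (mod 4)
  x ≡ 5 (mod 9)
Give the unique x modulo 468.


Moduli 13, 4, 9 are pairwise coprime; by CRT there is a unique solution modulo M = 13 · 4 · 9 = 468.
Solve pairwise, accumulating the modulus:
  Start with x ≡ 0 (mod 13).
  Combine with x ≡ 1 (mod 4): since gcd(13, 4) = 1, we get a unique residue mod 52.
    Write x = 0 + 13·t and substitute into x ≡ 1 (mod 4): 13·t ≡ 1 − 0 = 1 (mod 4).
    Reduce coefficients mod 4: 1·t ≡ 1 (mod 4).
    So t ≡ 1 (mod 4).
    Then x = 0 + 13·1 = 13, valid modulo lcm(13, 4) = 52: x ≡ 13 (mod 52).
  Combine with x ≡ 5 (mod 9): since gcd(52, 9) = 1, we get a unique residue mod 468.
    Write x = 13 + 52·t and substitute into x ≡ 5 (mod 9): 52·t ≡ 5 − 13 = -8 (mod 9).
    Reduce coefficients mod 9: 7·t ≡ 1 (mod 9).
    The inverse of 7 mod 9 is 4 (since 7·4 = 28 = 3·9 + 1), so t ≡ 4·1 = 4 ≡ 4 (mod 9).
    Then x = 13 + 52·4 = 221, valid modulo lcm(52, 9) = 468: x ≡ 221 (mod 468).
Verify: 221 mod 13 = 0 ✓, 221 mod 4 = 1 ✓, 221 mod 9 = 5 ✓.

x ≡ 221 (mod 468).


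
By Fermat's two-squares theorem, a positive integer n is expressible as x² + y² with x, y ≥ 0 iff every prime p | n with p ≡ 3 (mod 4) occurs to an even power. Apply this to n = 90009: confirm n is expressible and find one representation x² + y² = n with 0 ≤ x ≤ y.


Step 1: Factor n = 90009 = 3^2 · 73 · 137.
Step 2: Check the mod-4 condition on each prime factor: 3 ≡ 3 (mod 4), exponent 2 (must be even); 73 ≡ 1 (mod 4), exponent 1; 137 ≡ 1 (mod 4), exponent 1.
All primes ≡ 3 (mod 4) appear to even exponent (or don't appear), so by the two-squares theorem n IS expressible as a sum of two squares.
Step 3: Build a representation. Group n = k² · m with k = 3 and m = 73 · 137 = 10001 (a product of primes ≡ 1 (mod 4)); a representation of m scales to one of n via (k·x)² + (k·y)² = k²(x² + y²). Each prime p ≡ 1 (mod 4) is itself a sum of two squares; find a² by testing p − a² for a perfect square:
  73: 73 − 1² = 72, 73 − 2² = 69, 73 − 3² = 64 = 8² ⇒ 73 = 3² + 8².
  137: 137 − 1² = 136, 137 − 2² = 133, 137 − 3² = 128, 137 − 4² = 121 = 11² ⇒ 137 = 4² + 11².
  Combine using the Brahmagupta–Fibonacci identity (a² + b²)(c² + d²) = (ac − bd)² + (ad + bc)² = (ac + bd)² + (ad − bc)²:
  73 · 137 = 10001: from (3² + 8²)(4² + 11²), take (3·4 − 8·11, 3·11 + 8·4) = (12 − 88, 33 + 32) = (-76, 65); dropping signs (only squares matter) gives (76, 65); check 76² + 65² = 5776 + 4225 = 10001 ✓.
  Scale by k = 3: (3·76, 3·65) = (228, 195).
Step 4: Order so x ≤ y and verify: 195² + 228² = 38025 + 51984 = 90009 = n. ✓

n = 90009 = 195² + 228² (one valid representation with x ≤ y).


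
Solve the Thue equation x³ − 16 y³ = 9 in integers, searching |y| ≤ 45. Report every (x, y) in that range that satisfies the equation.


The equation is x³ - 16y³ = 9. For fixed y, x³ = 16·y³ + 9, so a solution requires the RHS to be a perfect cube.
Strategy: iterate y from -45 to 45, compute RHS = 16·y³ + 9, and check whether it is a (positive or negative) perfect cube.
Check small values of y:
  y = 0: RHS = 9 is not a perfect cube.
  y = 1: RHS = 25 is not a perfect cube.
  y = -1: RHS = -7 is not a perfect cube.
  y = 2: RHS = 137 is not a perfect cube.
  y = -2: RHS = -119 is not a perfect cube.
  y = 3: RHS = 441 is not a perfect cube.
  y = -3: RHS = -423 is not a perfect cube.
Continuing the search up to |y| = 45 finds no solutions either.
No (x, y) in the scanned range satisfies the equation.

No integer solutions with |y| ≤ 45.


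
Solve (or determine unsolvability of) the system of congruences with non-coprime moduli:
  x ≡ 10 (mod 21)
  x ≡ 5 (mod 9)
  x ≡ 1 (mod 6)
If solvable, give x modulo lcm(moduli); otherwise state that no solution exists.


Moduli 21, 9, 6 are not pairwise coprime, so CRT works modulo lcm(m_i) when all pairwise compatibility conditions hold.
Pairwise compatibility: gcd(m_i, m_j) must divide a_i - a_j for every pair.
Merge one congruence at a time:
  Start: x ≡ 10 (mod 21).
  Combine with x ≡ 5 (mod 9): gcd(21, 9) = 3, and 5 - 10 = -5 is NOT divisible by 3.
    ⇒ system is inconsistent (no integer solution).

No solution (the system is inconsistent).


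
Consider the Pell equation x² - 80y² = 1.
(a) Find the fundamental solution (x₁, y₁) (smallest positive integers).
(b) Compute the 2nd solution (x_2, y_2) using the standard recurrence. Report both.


Step 1: Find the fundamental solution (x₁, y₁) of x² - 80y² = 1.
  Expand √80 as a continued fraction. a₀ = ⌊√80⌋ = 8; iterate m_{k+1} = d_k·a_k − m_k, d_{k+1} = (80 − m_{k+1}²)/d_k, a_{k+1} = ⌊(a₀ + m_{k+1})/d_{k+1}⌋ (starting m₀ = 0, d₀ = 1), with convergents p_k = a_k·p_{k-1} + p_{k-2}, q_k = a_k·q_{k-1} + q_{k-2} (p₋₁ = 1, q₋₁ = 0):
  k = 0: a₀ = 8; p₀/q₀ = 8/1; p₀² − 80·q₀² = 64 − 80 = -16.
  k = 1: m = 8, d = 16, a = ⌊(8 + 8)/16⌋ = 1; p/q = (1·8 + 1)/(1·1 + 0) = 9/1; p² − 80·q² = 81 − 80 = 1.
  The first convergent with p² − 80·q² = 1 gives the fundamental solution (x₁, y₁) = (9, 1).
Step 2: Apply the recurrence (x_{n+1}, y_{n+1}) = (x₁x_n + 80y₁y_n, x₁y_n + y₁x_n) repeatedly.
  From (x_1, y_1) = (9, 1): x_2 = 9·9 + 80·1·1 = 161; y_2 = 9·1 + 1·9 = 18.
Step 3: Verify x_2² - 80·y_2² = 25921 - 25920 = 1 (should be 1). ✓

(x_1, y_1) = (9, 1); (x_2, y_2) = (161, 18).
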